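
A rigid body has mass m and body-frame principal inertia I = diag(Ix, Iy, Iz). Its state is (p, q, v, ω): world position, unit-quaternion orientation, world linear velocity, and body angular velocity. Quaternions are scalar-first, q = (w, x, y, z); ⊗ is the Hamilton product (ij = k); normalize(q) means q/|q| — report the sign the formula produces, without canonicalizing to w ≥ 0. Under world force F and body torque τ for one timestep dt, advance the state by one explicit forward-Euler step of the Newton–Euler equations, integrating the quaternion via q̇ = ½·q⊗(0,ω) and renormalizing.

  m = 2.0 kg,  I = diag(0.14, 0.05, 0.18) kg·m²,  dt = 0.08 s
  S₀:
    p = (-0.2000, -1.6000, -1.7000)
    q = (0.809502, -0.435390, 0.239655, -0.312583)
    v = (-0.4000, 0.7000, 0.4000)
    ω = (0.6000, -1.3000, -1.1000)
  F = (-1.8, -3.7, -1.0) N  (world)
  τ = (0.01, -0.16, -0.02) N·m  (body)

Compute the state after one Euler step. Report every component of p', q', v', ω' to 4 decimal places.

ω×(Iω) gyroscopic = (0.1859, 0.0264, 0.0702)
(τ − ω×Iω)/I = (-1.2564, -3.7280, -0.5011)
ω' = ω + α·dt = (0.4995, -1.5982, -1.1401)
2q̇ = q⊗(0,ω) = (0.2289442, -0.1842772, -1.7188314, -0.4682382)
q + ½dt·q⊗(0,ω), renormalized = (0.8165, -0.4416, 0.1705, -0.3305)
p + v·dt = (-0.2320, -1.5440, -1.6680)
v + (F/m)dt = (-0.4720, 0.5520, 0.3600)

p' = (-0.2320, -1.5440, -1.6680)
q' = (0.8165, -0.4416, 0.1705, -0.3305)
v' = (-0.4720, 0.5520, 0.3600)
ω' = (0.4995, -1.5982, -1.1401)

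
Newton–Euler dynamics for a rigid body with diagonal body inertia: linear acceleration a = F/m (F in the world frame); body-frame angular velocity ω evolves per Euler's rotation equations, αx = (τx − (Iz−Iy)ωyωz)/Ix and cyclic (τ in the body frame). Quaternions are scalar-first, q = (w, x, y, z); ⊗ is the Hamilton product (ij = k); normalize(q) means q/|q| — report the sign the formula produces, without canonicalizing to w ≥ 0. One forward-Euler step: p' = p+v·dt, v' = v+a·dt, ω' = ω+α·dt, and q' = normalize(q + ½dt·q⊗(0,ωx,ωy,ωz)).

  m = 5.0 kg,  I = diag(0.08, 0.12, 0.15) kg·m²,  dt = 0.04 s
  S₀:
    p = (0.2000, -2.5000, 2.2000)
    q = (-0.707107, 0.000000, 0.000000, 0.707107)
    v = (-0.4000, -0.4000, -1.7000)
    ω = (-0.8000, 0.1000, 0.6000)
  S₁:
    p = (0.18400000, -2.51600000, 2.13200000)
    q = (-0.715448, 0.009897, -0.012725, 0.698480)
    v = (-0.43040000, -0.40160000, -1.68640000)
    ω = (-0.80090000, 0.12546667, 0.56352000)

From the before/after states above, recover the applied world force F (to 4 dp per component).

Δv = v₁−v₀ = (-0.03040000, -0.00160000, 0.01360000)
applied force F = (-3.8000, -0.2000, 1.7000)

F = (-3.8000, -0.2000, 1.7000)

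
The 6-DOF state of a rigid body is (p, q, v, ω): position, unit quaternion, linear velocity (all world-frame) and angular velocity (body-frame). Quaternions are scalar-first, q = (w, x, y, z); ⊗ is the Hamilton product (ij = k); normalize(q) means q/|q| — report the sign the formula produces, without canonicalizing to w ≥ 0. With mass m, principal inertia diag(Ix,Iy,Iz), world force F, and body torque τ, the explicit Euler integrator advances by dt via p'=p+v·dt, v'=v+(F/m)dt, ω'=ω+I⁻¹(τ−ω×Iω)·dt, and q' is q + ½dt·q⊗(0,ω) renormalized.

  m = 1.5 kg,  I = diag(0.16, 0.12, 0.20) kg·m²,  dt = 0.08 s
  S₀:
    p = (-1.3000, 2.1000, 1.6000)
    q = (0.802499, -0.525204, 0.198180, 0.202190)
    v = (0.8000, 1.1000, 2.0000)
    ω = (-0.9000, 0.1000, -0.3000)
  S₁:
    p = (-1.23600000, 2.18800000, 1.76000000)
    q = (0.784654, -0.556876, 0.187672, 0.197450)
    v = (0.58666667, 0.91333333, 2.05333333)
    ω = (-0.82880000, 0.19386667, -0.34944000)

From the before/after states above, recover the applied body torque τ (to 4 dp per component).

τ = (0.1400, 0.1300, -0.1200)

ω₁ − ω₀ = (0.07120000, 0.09386667, -0.04944000)
τ = I·(Δω/dt) + ω₀×(Iω₀) = (0.1400, 0.1300, -0.1200)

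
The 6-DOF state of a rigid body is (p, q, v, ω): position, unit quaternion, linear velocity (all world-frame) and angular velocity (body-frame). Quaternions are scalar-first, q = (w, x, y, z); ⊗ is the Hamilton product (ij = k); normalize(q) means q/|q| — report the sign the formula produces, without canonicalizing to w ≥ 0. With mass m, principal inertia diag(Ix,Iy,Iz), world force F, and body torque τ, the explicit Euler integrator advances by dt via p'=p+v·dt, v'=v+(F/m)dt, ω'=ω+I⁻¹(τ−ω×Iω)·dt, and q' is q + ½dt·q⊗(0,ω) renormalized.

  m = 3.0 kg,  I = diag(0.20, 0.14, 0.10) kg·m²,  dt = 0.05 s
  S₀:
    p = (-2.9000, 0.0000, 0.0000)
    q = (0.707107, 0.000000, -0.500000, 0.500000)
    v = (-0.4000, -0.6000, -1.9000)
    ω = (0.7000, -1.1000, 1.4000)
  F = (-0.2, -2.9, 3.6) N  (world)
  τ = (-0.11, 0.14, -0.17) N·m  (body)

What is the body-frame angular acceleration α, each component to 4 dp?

α = (-0.8580, 0.3000, -2.1620)

ω×(Iω) gyroscopic = (0.0616, 0.0980, 0.0462)
(τ − ω×Iω)/I = (-0.8580, 0.3000, -2.1620)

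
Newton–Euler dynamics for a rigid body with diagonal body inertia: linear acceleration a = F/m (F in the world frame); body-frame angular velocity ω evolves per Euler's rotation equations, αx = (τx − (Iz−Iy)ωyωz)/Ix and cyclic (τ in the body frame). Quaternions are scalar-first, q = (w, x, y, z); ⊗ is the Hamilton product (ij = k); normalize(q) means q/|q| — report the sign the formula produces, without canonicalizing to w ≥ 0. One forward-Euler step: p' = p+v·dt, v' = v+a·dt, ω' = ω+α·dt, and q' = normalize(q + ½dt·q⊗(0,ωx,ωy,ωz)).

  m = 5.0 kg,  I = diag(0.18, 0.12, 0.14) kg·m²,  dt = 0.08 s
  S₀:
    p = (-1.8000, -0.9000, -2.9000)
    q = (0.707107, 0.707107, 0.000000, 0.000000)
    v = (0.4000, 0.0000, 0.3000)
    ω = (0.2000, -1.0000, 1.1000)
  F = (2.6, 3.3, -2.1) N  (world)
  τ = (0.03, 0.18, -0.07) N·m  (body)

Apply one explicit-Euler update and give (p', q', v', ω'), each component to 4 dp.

p' = (-1.7680, -0.9000, -2.8760)
q' = (0.7002, 0.7115, -0.0593, 0.0028)
v' = (0.4416, 0.0528, 0.2664)
ω' = (0.2231, -0.8859, 1.0531)

precession coupling ω×(Iω) = (-0.0220, 0.0088, 0.0120)
angular accel α = (0.2889, 1.4267, -0.5857)
ω' = ω + α·dt = (0.2231, -0.8859, 1.0531)
q⊗(0,ω) = (-0.1414214, 0.1414214, -1.4849247, 0.0707107)
updated quaternion q' = (0.7002, 0.7115, -0.0593, 0.0028)
p' = p + v·dt = (-1.7680, -0.9000, -2.8760)
v' = v + a·dt = (0.4416, 0.0528, 0.2664)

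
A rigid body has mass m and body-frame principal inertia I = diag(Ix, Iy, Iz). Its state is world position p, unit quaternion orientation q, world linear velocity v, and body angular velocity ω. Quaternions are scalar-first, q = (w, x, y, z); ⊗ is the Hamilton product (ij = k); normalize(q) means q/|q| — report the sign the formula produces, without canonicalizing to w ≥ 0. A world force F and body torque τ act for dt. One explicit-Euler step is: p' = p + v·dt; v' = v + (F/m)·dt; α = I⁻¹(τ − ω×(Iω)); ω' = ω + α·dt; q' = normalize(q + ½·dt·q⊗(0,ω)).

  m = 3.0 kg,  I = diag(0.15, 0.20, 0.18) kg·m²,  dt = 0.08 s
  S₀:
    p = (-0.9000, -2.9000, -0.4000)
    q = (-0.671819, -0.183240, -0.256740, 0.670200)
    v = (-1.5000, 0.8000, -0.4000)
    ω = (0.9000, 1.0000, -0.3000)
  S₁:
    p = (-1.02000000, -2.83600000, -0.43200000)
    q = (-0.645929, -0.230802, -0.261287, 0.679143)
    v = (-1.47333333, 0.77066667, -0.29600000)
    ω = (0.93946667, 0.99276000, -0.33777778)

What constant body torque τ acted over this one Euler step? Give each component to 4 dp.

τ = (0.0800, -0.0100, -0.0400)

Δω = ω₁−ω₀ = (0.03946667, -0.00724000, -0.03777778)
τ = I·(Δω/dt) + ω₀×(Iω₀) = (0.0800, -0.0100, -0.0400)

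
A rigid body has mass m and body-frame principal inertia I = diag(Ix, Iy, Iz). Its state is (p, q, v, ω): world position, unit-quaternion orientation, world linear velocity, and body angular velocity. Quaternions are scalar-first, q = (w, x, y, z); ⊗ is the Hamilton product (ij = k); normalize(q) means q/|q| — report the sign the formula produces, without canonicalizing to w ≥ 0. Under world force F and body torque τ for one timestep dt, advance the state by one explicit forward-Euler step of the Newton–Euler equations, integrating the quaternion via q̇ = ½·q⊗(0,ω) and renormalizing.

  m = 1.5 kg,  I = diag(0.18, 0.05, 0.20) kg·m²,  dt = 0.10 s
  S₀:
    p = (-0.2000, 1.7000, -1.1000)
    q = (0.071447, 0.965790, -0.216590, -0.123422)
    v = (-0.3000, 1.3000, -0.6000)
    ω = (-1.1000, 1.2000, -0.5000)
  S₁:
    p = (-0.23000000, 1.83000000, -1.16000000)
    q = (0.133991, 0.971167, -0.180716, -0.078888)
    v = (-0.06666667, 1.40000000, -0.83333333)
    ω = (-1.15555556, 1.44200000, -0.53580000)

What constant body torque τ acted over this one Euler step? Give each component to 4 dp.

Δω = ω₁−ω₀ = (-0.05555556, 0.24200000, -0.03580000)
ω₀×(Iω₀) = (-0.0900, -0.0110, 0.1716)
I·α + gyro = (-0.1900, 0.1100, 0.1000)

τ = (-0.1900, 0.1100, 0.1000)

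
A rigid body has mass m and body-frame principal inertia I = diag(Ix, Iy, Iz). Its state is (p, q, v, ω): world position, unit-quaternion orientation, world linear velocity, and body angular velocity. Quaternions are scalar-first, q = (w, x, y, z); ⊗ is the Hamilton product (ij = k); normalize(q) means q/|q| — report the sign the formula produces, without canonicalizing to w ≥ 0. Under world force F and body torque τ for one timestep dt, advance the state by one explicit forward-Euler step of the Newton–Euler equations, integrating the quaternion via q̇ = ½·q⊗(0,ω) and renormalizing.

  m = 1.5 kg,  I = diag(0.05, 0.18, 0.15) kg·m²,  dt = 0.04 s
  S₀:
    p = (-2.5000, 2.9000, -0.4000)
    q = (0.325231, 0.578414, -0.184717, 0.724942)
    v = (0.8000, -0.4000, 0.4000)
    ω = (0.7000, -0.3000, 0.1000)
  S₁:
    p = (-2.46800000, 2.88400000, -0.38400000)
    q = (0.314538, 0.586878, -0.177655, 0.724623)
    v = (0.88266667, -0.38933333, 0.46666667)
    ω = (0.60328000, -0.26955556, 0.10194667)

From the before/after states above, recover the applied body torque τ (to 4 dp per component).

τ = (-0.1200, 0.1300, -0.0200)

rate change Δω = (-0.09672000, 0.03044444, 0.00194667)
I·α + gyro = (-0.1200, 0.1300, -0.0200)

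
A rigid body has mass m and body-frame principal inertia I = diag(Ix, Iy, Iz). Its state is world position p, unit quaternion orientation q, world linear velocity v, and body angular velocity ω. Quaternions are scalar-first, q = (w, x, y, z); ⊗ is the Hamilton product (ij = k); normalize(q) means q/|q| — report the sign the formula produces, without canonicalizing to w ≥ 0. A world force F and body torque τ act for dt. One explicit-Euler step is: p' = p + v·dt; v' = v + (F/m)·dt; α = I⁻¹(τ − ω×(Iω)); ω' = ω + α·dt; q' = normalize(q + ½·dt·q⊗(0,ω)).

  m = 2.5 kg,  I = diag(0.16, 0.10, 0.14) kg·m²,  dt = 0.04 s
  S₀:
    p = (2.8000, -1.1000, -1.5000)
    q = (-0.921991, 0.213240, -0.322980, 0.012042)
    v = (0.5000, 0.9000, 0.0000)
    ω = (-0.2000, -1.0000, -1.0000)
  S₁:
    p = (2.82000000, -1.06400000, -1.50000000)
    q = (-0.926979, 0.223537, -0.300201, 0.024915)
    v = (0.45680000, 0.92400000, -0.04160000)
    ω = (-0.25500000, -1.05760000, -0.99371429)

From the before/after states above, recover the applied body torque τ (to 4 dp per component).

τ = (-0.1800, -0.1400, 0.0100)

rate change Δω = (-0.05500000, -0.05760000, 0.00628571)
precession coupling = (0.0400, 0.0040, -0.0120)
τ = I·(Δω/dt) + ω₀×(Iω₀) = (-0.1800, -0.1400, 0.0100)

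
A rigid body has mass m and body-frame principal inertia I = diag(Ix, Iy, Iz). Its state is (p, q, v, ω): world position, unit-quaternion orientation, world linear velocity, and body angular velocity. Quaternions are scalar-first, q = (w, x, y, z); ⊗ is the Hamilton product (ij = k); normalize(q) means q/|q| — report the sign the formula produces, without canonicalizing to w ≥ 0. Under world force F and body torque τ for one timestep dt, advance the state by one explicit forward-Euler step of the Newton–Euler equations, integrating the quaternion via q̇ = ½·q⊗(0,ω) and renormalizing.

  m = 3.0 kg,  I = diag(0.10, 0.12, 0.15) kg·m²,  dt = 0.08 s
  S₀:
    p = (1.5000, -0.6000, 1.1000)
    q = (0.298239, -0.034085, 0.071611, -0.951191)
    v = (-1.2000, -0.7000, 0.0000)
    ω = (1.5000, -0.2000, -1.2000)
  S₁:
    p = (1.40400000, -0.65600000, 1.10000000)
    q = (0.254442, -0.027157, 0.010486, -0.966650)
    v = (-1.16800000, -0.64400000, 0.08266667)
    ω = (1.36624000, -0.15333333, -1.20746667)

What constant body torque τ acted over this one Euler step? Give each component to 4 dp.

ω₁ − ω₀ = (-0.13376000, 0.04666667, -0.00746667)
I·α + gyro = (-0.1600, 0.1600, -0.0200)

τ = (-0.1600, 0.1600, -0.0200)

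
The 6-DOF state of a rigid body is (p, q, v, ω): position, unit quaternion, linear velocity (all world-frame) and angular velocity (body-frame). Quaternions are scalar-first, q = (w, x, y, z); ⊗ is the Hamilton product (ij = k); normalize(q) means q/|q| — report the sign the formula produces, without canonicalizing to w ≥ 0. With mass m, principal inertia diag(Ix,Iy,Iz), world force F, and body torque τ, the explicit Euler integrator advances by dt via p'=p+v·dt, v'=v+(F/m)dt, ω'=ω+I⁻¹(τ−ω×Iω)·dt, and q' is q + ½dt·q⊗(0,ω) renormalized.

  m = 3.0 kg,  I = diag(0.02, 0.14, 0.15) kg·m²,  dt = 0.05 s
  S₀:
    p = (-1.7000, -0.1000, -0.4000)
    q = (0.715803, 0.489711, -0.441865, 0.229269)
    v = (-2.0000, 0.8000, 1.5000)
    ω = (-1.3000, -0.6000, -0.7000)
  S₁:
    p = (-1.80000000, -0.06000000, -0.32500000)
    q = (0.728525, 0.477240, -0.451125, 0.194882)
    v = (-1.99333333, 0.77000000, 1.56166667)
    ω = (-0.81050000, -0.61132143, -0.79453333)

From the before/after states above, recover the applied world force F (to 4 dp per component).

F = (0.4000, -1.8000, 3.7000)

Δv = v₁−v₀ = (0.00666667, -0.03000000, 0.06166667)
m·(v₁−v₀)/dt = (0.4000, -1.8000, 3.7000)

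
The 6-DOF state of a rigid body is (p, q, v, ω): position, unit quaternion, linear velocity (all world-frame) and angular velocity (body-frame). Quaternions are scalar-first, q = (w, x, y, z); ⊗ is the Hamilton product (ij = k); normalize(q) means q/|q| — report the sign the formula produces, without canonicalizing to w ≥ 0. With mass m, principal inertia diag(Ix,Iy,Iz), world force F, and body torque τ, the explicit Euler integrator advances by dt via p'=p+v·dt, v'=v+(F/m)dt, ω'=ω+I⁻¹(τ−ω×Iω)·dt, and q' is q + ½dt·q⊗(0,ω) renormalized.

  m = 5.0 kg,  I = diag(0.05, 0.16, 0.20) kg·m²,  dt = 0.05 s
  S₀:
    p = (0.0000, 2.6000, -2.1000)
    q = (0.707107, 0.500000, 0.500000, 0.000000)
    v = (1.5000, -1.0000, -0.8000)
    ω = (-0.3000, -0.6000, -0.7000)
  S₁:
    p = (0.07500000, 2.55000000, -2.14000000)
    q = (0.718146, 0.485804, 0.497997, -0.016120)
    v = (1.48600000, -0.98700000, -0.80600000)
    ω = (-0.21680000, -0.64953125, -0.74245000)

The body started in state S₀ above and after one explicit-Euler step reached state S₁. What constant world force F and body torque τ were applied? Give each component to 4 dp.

F = (-1.4000, 1.3000, -0.6000)
τ = (0.1000, -0.1900, -0.1500)

v₁ − v₀ = (-0.01400000, 0.01300000, -0.00600000)
m·(v₁−v₀)/dt = (-1.4000, 1.3000, -0.6000)
ω₁ − ω₀ = (0.08320000, -0.04953125, -0.04245000)
gyro term ω₀×Iω₀ = (0.0168, -0.0315, 0.0198)
τ = I·(Δω/dt) + ω₀×(Iω₀) = (0.1000, -0.1900, -0.1500)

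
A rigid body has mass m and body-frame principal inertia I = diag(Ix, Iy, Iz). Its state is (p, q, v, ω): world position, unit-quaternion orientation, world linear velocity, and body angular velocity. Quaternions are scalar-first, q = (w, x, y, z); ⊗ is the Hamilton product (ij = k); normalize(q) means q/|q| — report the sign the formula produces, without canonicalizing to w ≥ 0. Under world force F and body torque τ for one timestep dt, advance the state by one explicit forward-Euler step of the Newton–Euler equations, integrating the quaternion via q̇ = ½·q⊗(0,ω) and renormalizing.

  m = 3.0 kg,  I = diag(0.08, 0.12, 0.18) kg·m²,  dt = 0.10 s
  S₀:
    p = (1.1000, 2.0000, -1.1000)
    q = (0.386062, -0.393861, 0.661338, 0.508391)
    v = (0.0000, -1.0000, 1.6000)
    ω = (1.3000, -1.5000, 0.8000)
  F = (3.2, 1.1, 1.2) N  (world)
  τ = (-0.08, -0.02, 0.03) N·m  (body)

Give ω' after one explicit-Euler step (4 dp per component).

ω' = (1.2900, -1.4300, 0.8600)

ω×(Iω) gyroscopic = (-0.0720, -0.1040, -0.0780)
angular accel α = (-0.1000, 0.7000, 0.6000)
ω + α·dt = (1.2900, -1.4300, 0.8600)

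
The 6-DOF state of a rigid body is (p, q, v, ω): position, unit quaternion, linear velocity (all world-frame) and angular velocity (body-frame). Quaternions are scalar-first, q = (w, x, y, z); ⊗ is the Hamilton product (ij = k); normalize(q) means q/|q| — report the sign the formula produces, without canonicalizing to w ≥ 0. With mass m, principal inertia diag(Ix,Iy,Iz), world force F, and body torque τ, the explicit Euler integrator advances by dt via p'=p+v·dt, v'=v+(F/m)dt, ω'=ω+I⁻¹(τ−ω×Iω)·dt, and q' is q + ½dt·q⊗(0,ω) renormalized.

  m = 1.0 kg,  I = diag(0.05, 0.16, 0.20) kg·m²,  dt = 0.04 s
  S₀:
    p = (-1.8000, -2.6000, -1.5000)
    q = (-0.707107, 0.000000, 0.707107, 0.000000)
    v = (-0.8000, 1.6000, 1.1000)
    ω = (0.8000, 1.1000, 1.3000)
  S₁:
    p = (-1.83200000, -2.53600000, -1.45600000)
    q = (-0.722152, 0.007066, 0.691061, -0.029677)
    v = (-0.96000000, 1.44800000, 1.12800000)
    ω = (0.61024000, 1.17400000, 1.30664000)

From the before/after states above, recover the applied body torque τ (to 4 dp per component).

Δω = ω₁−ω₀ = (-0.18976000, 0.07400000, 0.00664000)
applied torque τ = (-0.1800, 0.1400, 0.1300)

τ = (-0.1800, 0.1400, 0.1300)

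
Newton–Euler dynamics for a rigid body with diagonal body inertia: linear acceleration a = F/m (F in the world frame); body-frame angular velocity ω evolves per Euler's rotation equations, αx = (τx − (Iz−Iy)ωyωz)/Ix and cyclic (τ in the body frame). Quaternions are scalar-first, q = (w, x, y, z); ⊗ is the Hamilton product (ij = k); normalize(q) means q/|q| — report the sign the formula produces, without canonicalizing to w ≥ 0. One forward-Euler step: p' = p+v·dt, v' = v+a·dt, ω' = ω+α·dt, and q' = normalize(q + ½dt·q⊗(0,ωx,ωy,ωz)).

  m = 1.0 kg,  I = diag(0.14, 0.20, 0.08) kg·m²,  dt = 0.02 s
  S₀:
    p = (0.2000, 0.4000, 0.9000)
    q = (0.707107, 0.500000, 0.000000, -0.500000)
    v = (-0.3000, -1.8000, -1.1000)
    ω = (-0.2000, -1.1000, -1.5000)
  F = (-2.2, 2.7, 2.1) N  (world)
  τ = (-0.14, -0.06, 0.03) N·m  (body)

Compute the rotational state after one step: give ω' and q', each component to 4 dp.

(τ − ω×Iω)/I = (0.4143, -0.3900, 0.2100)
ω + α·dt = (-0.1917, -1.1078, -1.4958)
q⊗(0,ω) = (-0.6500000, -0.6914214, 0.0721823, -1.6106605)
updated quaternion q' = (0.7005, 0.4930, 0.0007, -0.5160)

ω' = (-0.1917, -1.1078, -1.4958)
q' = (0.7005, 0.4930, 0.0007, -0.5160)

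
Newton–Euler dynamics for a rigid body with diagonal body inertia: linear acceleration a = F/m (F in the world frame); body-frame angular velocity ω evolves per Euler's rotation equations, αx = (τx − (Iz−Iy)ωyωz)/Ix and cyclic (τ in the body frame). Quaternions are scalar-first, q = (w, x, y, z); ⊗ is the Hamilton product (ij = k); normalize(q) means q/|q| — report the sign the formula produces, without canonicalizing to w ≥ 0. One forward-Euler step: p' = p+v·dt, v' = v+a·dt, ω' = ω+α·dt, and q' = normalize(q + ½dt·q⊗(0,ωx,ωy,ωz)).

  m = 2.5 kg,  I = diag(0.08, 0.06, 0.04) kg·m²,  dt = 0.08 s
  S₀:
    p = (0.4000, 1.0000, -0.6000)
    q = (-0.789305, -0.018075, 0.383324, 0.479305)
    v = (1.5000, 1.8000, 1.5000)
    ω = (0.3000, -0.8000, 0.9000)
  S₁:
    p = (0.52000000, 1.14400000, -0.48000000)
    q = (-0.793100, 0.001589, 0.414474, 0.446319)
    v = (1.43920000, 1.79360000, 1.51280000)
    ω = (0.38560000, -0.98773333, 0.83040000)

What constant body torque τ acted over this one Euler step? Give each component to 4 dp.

ω₁ − ω₀ = (0.08560000, -0.18773333, -0.06960000)
precession coupling = (0.0144, 0.0108, 0.0048)
τ = I·(Δω/dt) + ω₀×(Iω₀) = (0.1000, -0.1300, -0.0300)

τ = (0.1000, -0.1300, -0.0300)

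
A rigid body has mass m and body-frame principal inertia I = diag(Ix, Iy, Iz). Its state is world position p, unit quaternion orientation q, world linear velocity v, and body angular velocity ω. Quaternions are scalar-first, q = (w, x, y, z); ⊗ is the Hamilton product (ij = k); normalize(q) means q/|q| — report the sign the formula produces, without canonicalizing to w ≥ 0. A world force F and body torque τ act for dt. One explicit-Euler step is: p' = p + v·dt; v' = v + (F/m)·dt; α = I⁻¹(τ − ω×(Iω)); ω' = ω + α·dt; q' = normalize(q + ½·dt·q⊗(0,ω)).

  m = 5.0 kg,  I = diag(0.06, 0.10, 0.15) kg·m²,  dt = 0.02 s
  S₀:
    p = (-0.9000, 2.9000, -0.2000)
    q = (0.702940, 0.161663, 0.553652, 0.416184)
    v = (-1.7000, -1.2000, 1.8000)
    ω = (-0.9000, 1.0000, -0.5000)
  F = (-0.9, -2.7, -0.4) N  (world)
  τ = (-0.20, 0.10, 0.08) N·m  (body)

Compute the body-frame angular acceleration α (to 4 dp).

ω×(Iω) gyroscopic = (-0.0250, -0.0405, -0.0360)
α = I⁻¹(τ − ω×Iω) = (-2.9167, 1.4050, 0.7733)

α = (-2.9167, 1.4050, 0.7733)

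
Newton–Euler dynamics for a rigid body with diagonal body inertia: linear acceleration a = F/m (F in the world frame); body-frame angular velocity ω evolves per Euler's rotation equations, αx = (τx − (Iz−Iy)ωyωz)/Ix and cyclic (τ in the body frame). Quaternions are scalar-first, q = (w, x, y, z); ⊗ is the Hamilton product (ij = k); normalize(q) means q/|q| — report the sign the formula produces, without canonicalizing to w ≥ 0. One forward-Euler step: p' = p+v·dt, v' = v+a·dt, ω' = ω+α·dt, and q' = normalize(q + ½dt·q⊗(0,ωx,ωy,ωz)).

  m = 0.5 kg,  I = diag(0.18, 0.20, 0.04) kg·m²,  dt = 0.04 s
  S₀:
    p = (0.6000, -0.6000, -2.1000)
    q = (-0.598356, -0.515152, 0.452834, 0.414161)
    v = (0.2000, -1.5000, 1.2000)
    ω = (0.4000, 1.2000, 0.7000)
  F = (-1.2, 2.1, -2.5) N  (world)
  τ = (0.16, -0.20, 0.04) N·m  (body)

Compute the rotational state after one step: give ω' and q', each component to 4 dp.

ω' = (0.4654, 1.1522, 0.7304)
q' = (-0.6106, -0.5233, 0.4488, 0.3896)

angular accel α = (1.6356, -1.1960, 0.7600)
ω + α·dt = (0.4654, 1.1522, 0.7304)
q⊗(0,ω) = (-0.6272527, -0.4193518, -0.1917564, -1.2181652)
q' = normalize(q + ½dt·q⊗(0,ω)) = (-0.6106, -0.5233, 0.4488, 0.3896)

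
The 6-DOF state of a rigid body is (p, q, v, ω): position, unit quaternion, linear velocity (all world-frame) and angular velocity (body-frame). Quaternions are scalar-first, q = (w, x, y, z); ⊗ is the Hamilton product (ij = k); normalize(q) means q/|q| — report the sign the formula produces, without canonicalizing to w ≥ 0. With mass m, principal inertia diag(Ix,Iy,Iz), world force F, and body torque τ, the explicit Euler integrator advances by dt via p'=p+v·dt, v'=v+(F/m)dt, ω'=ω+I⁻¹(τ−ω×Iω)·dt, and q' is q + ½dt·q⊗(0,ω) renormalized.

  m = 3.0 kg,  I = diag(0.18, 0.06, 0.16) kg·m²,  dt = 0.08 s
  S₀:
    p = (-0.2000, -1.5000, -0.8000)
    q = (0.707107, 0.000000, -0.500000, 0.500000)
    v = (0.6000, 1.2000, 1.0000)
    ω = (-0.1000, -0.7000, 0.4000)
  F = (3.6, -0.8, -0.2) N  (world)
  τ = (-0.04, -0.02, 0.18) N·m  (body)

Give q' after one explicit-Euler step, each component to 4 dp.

q' = (0.6847, 0.0032, -0.5215, 0.5090)

q⊗(0,ω) = (-0.5500000, 0.0792893, -0.5449749, 0.2328428)
q + ½dt·q⊗(0,ω), renormalized = (0.6847, 0.0032, -0.5215, 0.5090)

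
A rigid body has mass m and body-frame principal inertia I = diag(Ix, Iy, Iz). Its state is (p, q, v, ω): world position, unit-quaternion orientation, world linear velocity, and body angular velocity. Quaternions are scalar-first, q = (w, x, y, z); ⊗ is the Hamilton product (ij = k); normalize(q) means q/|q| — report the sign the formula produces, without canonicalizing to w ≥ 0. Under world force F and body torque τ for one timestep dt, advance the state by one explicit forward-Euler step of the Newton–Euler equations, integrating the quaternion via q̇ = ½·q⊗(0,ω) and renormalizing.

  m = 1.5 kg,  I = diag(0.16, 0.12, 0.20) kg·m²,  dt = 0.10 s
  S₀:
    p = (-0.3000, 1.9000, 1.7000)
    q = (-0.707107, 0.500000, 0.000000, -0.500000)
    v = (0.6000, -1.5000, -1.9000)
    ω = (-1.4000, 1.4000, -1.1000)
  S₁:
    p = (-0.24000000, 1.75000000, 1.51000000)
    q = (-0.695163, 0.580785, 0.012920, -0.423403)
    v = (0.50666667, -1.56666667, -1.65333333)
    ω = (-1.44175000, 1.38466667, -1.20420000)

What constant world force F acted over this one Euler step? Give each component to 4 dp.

F = (-1.4000, -1.0000, 3.7000)

velocity change Δv = (-0.09333333, -0.06666667, 0.24666667)
m·(v₁−v₀)/dt = (-1.4000, -1.0000, 3.7000)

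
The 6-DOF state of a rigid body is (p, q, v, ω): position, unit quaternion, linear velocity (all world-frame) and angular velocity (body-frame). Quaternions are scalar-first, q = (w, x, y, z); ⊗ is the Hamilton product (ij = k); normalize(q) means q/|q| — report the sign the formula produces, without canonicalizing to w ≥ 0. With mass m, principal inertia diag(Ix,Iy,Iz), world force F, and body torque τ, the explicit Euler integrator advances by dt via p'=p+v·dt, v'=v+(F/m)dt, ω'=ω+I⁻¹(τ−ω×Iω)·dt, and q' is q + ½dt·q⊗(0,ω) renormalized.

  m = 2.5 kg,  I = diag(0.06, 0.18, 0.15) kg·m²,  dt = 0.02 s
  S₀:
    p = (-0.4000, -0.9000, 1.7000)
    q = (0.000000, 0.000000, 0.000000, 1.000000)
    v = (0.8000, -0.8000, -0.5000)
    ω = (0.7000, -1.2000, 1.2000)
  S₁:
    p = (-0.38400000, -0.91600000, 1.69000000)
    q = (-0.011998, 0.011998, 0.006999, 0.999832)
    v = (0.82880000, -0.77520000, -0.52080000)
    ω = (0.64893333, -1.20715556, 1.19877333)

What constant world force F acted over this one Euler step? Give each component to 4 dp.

F = (3.6000, 3.1000, -2.6000)

Δv = v₁−v₀ = (0.02880000, 0.02480000, -0.02080000)
F = m·Δv/dt = (3.6000, 3.1000, -2.6000)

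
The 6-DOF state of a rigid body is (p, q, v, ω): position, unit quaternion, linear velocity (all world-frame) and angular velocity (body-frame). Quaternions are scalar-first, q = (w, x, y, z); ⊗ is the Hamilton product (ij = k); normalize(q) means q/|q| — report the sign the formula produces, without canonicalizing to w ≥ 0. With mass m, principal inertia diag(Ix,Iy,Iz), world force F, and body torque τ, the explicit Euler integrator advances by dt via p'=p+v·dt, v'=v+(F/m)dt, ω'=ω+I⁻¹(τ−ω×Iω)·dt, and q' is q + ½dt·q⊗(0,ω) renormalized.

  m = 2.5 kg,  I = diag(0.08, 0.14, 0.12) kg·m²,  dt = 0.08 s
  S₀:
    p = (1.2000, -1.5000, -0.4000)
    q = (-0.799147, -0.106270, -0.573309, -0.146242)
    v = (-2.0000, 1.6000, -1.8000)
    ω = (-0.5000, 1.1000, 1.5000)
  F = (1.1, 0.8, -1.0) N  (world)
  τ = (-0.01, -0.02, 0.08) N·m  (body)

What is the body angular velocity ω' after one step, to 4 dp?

ω' = (-0.4770, 1.0714, 1.5753)

ω×(Iω) gyroscopic = (-0.0330, 0.0300, -0.0330)
angular accel α = (0.2875, -0.3571, 0.9417)
new body rate ω' = (-0.4770, 1.0714, 1.5753)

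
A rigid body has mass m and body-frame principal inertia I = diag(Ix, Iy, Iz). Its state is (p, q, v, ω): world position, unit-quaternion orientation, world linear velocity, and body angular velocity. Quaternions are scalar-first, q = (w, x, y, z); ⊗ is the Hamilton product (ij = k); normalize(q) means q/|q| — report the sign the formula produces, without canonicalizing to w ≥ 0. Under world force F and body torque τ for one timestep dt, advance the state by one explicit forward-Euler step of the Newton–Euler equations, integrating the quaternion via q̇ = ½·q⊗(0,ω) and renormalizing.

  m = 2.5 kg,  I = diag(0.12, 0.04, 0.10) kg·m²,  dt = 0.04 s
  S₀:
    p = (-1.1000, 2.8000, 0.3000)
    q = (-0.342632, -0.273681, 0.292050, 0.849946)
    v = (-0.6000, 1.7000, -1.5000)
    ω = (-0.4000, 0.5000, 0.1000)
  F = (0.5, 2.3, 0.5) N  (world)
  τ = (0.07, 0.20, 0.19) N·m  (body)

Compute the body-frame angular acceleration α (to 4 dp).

gyro term ω×Iω = (0.0030, -0.0008, 0.0160)
α = I⁻¹(τ − ω×Iω) = (0.5583, 5.0200, 1.7400)

α = (0.5583, 5.0200, 1.7400)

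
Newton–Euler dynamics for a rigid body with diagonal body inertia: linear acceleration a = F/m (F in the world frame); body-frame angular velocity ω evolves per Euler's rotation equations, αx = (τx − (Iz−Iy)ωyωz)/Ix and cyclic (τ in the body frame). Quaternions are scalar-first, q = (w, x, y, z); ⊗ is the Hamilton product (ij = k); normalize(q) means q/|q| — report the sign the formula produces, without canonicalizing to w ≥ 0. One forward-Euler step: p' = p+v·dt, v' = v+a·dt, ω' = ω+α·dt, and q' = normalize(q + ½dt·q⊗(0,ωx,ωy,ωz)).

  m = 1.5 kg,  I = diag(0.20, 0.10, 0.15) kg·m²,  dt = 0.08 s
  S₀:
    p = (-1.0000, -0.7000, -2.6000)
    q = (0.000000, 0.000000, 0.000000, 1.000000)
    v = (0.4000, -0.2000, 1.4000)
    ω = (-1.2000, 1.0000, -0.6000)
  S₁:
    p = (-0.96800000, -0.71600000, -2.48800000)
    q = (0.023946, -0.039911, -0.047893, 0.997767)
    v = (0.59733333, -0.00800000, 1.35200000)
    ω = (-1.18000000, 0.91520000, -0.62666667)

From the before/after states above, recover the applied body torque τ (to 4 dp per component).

τ = (0.0200, -0.0700, 0.0700)

ω₁ − ω₀ = (0.02000000, -0.08480000, -0.02666667)
ω₀×(Iω₀) = (-0.0300, 0.0360, 0.1200)
applied torque τ = (0.0200, -0.0700, 0.0700)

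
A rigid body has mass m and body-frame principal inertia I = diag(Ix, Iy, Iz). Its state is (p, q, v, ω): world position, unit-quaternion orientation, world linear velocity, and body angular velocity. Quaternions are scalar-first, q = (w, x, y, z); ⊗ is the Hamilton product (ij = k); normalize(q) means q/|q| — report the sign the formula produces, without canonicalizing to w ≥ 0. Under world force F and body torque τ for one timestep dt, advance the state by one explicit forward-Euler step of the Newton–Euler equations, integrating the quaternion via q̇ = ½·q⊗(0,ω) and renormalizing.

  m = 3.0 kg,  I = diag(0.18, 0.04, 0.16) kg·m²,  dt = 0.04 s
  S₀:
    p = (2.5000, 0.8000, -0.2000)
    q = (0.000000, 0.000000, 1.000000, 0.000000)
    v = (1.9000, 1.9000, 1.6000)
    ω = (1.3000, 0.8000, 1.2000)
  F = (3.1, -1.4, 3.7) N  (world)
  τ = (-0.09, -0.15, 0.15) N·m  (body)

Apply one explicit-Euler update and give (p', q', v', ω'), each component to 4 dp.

α = I⁻¹(τ − ω×Iω) = (-1.1400, -4.5300, 1.8475)
ω + α·dt = (1.2544, 0.6188, 1.2739)
Hamilton product q⊗(0,ω) = (-0.8000000, 1.2000000, 0.0000000, -1.3000000)
q' = normalize(q + ½dt·q⊗(0,ω)) = (-0.0160, 0.0240, 0.9992, -0.0260)
linear accel F/m = (1.0333, -0.4667, 1.2333)
new position p' = (2.5760, 0.8760, -0.1360)
new velocity v' = (1.9413, 1.8813, 1.6493)

p' = (2.5760, 0.8760, -0.1360)
q' = (-0.0160, 0.0240, 0.9992, -0.0260)
v' = (1.9413, 1.8813, 1.6493)
ω' = (1.2544, 0.6188, 1.2739)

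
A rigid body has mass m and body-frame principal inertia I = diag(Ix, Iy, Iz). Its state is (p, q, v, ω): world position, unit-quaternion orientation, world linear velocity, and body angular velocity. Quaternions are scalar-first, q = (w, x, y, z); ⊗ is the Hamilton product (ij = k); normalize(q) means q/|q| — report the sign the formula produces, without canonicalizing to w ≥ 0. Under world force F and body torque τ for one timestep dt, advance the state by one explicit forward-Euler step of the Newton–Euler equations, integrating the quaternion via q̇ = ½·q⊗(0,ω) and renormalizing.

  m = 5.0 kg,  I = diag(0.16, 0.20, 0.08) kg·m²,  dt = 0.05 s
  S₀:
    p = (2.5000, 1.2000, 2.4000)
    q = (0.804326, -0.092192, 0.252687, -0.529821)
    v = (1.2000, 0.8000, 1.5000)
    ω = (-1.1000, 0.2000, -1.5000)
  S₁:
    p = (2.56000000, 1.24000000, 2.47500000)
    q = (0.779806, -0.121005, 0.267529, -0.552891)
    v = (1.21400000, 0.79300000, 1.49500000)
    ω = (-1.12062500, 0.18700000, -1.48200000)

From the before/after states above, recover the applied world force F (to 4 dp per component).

v₁ − v₀ = (0.01400000, -0.00700000, -0.00500000)
m·(v₁−v₀)/dt = (1.4000, -0.7000, -0.5000)

F = (1.4000, -0.7000, -0.5000)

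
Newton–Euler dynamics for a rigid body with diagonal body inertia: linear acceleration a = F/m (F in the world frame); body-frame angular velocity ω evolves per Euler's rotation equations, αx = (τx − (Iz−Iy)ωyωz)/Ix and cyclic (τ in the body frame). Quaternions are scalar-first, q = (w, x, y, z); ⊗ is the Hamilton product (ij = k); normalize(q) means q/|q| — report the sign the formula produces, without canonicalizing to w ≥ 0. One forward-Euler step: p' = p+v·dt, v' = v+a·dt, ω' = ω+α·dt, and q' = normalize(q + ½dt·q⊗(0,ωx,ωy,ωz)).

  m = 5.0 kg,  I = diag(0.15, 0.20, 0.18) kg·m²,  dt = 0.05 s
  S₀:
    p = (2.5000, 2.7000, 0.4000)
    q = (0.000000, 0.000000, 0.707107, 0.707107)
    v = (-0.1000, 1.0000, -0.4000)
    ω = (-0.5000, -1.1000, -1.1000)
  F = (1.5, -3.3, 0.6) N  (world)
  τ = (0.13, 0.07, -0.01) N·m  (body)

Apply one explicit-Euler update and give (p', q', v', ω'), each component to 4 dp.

p' = (2.4950, 2.7500, 0.3800)
q' = (0.0389, 0.0000, 0.6977, 0.7153)
v' = (-0.0850, 0.9670, -0.3940)
ω' = (-0.4486, -1.0784, -1.1104)

p + v·dt = (2.4950, 2.7500, 0.3800)
v + (F/m)dt = (-0.0850, 0.9670, -0.3940)
α = I⁻¹(τ − ω×Iω) = (1.0280, 0.4325, -0.2083)
ω + α·dt = (-0.4486, -1.0784, -1.1104)
2q̇ = q⊗(0,ω) = (1.5556354, 0.0000000, -0.3535535, 0.3535535)
q + ½dt·q⊗(0,ω), renormalized = (0.0389, 0.0000, 0.6977, 0.7153)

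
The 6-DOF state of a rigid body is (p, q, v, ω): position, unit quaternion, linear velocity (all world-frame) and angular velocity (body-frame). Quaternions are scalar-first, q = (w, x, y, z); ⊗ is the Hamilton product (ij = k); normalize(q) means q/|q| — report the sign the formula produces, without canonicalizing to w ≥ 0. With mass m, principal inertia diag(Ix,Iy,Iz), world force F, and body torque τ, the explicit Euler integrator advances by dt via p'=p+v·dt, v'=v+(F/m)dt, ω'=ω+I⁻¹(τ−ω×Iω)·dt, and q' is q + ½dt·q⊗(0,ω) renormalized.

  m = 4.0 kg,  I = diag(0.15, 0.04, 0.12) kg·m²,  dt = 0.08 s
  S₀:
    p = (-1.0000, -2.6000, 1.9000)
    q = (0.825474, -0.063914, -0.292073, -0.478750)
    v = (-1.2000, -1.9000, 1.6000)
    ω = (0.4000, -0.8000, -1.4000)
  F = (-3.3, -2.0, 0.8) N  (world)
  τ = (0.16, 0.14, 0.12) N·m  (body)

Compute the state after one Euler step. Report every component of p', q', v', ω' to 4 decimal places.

angular accel α = (0.4693, 3.9200, 0.7067)
ω' = ω + α·dt = (0.4375, -0.4864, -1.3435)
Hamilton product q⊗(0,ω) = (-0.8783428, 0.3560918, -0.9413588, -0.9877032)
q + ½dt·q⊗(0,ω), renormalized = (0.7886, -0.0496, -0.3290, -0.5171)
new position p' = (-1.0960, -2.7520, 2.0280)
v' = v + a·dt = (-1.2660, -1.9400, 1.6160)

p' = (-1.0960, -2.7520, 2.0280)
q' = (0.7886, -0.0496, -0.3290, -0.5171)
v' = (-1.2660, -1.9400, 1.6160)
ω' = (0.4375, -0.4864, -1.3435)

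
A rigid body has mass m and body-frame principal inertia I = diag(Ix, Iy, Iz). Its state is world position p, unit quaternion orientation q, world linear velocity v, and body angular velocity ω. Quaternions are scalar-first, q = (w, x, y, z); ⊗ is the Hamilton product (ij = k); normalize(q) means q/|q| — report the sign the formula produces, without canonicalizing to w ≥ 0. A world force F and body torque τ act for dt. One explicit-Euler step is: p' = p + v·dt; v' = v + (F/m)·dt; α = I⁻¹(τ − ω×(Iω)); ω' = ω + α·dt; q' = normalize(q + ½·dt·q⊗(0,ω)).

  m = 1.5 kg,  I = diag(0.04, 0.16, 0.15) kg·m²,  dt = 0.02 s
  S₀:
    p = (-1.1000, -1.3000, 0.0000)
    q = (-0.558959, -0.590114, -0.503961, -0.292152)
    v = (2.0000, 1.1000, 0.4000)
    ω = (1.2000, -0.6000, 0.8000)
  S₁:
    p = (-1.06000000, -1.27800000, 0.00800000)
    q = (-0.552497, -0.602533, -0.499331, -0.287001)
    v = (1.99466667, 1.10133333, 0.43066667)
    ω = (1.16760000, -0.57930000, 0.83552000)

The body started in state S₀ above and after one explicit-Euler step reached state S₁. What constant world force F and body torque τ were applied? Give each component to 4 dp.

F = (-0.4000, 0.1000, 2.3000)
τ = (-0.0600, 0.0600, 0.1800)

ω₁ − ω₀ = (-0.03240000, 0.02070000, 0.03552000)
ω₀×(Iω₀) = (0.0048, -0.1056, -0.0864)
τ = I·(Δω/dt) + ω₀×(Iω₀) = (-0.0600, 0.0600, 0.1800)
v₁ − v₀ = (-0.00533333, 0.00133333, 0.03066667)
m·(v₁−v₀)/dt = (-0.4000, 0.1000, 2.3000)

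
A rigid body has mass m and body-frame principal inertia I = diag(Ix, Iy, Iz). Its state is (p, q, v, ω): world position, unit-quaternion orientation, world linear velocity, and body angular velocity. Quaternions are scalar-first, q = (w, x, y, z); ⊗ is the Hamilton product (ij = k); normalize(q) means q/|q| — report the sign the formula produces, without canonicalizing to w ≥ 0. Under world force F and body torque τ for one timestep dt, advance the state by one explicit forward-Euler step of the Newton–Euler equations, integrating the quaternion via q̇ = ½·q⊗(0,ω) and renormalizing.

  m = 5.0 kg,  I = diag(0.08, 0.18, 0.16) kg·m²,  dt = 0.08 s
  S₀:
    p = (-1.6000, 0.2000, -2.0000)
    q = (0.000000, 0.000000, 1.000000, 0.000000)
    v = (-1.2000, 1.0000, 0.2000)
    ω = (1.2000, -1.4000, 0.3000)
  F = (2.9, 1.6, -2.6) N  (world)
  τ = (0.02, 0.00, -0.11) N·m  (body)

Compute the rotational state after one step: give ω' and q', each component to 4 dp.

ω' = (1.2116, -1.3872, 0.3290)
q' = (0.0558, 0.0120, 0.9972, -0.0479)

gyro term ω×Iω = (0.0084, -0.0288, -0.1680)
(τ − ω×Iω)/I = (0.1450, 0.1600, 0.3625)
new body rate ω' = (1.2116, -1.3872, 0.3290)
q⊗(0,ω) = (1.4000000, 0.3000000, 0.0000000, -1.2000000)
updated quaternion q' = (0.0558, 0.0120, 0.9972, -0.0479)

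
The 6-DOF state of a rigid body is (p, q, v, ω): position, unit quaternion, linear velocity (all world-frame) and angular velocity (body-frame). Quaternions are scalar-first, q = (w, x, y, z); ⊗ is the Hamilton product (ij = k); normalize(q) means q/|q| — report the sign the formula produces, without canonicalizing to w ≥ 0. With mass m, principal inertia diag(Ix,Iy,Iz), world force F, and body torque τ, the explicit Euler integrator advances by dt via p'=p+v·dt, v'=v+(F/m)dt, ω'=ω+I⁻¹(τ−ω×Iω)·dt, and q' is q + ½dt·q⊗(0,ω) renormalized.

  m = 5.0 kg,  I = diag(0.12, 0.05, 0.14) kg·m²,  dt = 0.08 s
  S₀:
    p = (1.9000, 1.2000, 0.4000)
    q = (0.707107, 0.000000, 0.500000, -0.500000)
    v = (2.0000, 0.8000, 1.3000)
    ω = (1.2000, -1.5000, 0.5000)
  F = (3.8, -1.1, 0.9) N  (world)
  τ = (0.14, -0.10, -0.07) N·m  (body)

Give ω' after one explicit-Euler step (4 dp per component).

ω' = (1.3383, -1.6408, 0.3880)

ω×(Iω) gyroscopic = (-0.0675, -0.0120, 0.1260)
α = I⁻¹(τ − ω×Iω) = (1.7292, -1.7600, -1.4000)
ω + α·dt = (1.3383, -1.6408, 0.3880)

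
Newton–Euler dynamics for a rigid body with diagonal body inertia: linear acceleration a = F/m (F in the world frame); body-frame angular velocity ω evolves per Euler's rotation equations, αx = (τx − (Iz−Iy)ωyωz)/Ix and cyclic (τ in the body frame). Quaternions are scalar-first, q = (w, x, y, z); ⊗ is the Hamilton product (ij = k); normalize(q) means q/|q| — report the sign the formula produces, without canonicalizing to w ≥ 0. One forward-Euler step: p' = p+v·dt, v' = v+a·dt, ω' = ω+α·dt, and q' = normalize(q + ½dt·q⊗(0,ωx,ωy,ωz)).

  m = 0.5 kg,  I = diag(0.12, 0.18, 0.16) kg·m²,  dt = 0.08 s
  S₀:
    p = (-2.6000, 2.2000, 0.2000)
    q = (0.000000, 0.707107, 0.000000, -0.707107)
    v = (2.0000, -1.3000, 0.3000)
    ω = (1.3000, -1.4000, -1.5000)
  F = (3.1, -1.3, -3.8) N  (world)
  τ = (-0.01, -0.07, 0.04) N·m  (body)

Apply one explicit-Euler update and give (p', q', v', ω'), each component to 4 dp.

p' = (-2.4400, 2.0960, 0.2240)
q' = (-0.0788, 0.6644, 0.0056, -0.7432)
v' = (2.4960, -1.5080, -0.3080)
ω' = (1.3213, -1.4658, -1.4254)

(τ − ω×Iω)/I = (0.2667, -0.8222, 0.9325)
ω' = ω + α·dt = (1.3213, -1.4658, -1.4254)
q⊗(0,ω) = (-1.9798996, -0.9899498, 0.1414214, -0.9899498)
q + ½dt·q⊗(0,ω), renormalized = (-0.0788, 0.6644, 0.0056, -0.7432)
a = F/m = (6.2000, -2.6000, -7.6000)
p' = p + v·dt = (-2.4400, 2.0960, 0.2240)
new velocity v' = (2.4960, -1.5080, -0.3080)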